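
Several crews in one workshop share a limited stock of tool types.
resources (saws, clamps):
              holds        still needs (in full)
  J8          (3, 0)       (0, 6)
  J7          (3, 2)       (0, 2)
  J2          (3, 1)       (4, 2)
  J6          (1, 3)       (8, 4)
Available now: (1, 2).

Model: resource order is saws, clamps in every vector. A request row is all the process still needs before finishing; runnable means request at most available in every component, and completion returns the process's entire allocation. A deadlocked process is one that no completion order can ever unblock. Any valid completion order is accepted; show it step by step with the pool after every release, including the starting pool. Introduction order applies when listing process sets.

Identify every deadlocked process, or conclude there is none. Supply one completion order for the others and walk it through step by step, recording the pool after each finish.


Deadlocked set: J8 and J6.
Key observation: after J7, J2 the pool peaks at (7, 5), and each blocked process is short somewhere: J8 on clamps; J6 on saws.
A valid finishing order for the others: J7, J2. Step-by-step check:
  pool = (1, 2)
  run J7 (needs (0, 2), free (1, 2)); after release of (3, 2) the pool is (4, 4)
  run J2 (needs (4, 2), free (4, 4)); after release of (3, 1) the pool is (7, 5)
The stuck group stays short no matter what:
  J8 still needs (0, 6) but only (7, 5) is free — short on clamps
  J6 still needs (8, 4) but only (7, 5) is free — short on saws


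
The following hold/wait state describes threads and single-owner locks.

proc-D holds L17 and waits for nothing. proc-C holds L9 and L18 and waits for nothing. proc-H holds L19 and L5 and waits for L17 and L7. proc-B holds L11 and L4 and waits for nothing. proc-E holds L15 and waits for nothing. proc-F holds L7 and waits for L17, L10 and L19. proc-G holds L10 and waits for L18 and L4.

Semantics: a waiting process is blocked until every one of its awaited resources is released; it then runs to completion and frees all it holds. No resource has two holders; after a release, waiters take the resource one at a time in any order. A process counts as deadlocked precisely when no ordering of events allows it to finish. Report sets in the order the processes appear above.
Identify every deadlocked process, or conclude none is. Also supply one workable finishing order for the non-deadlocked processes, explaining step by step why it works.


Deadlocked: proc-H and proc-F.
Key observation: along proc-H -> proc-F -> proc-H, each member waits on what the next one holds — a deadlock; no other process is dragged down with it.
The rest can finish in the order proc-D, proc-E, proc-C, proc-B, proc-G.
Verifying each step:
  proc-D: no waits; runs immediately, freeing L17
  proc-E: no waits; runs immediately, freeing L15
  proc-C: no waits; runs immediately, freeing L9 and L18
  proc-B: no waits; runs immediately, freeing L11 and L4
  run proc-G (all its waits — L18 and L4 — are resolved); releases L10


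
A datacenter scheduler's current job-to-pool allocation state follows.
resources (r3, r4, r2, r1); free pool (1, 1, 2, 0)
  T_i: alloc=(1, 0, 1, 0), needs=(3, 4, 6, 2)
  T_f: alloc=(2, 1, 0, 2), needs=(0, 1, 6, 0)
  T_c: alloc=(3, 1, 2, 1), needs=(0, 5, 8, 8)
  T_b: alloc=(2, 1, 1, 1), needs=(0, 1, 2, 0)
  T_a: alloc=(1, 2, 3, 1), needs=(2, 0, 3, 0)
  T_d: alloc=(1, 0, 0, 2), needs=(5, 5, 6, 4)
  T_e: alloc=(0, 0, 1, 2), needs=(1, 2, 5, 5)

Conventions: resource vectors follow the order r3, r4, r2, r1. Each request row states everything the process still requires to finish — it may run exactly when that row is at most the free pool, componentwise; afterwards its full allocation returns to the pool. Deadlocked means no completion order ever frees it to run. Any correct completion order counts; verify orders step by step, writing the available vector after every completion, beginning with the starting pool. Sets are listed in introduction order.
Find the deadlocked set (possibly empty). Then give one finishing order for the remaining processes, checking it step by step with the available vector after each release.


No process is deadlocked.
Key observation: the pool covers T_b at once, and every later process fits after earlier releases.
The rest can finish in the order T_b, T_a, T_f, T_d, T_i, T_e, T_c. Step-by-step check:
  pool = (1, 1, 2, 0)
  T_b: need (0, 1, 2, 0) fits (1, 1, 2, 0); releases (2, 1, 1, 1), pool now (3, 2, 3, 1)
  T_a: need (2, 0, 3, 0) fits (3, 2, 3, 1); releases (1, 2, 3, 1), pool now (4, 4, 6, 2)
  T_f: need (0, 1, 6, 0) fits (4, 4, 6, 2); releases (2, 1, 0, 2), pool now (6, 5, 6, 4)
  T_d: need (5, 5, 6, 4) fits (6, 5, 6, 4); releases (1, 0, 0, 2), pool now (7, 5, 6, 6)
  T_i: need (3, 4, 6, 2) fits (7, 5, 6, 6); releases (1, 0, 1, 0), pool now (8, 5, 7, 6)
  T_e: need (1, 2, 5, 5) fits (8, 5, 7, 6); releases (0, 0, 1, 2), pool now (8, 5, 8, 8)
  T_c: need (0, 5, 8, 8) fits (8, 5, 8, 8); releases (3, 1, 2, 1), pool now (11, 6, 10, 9)


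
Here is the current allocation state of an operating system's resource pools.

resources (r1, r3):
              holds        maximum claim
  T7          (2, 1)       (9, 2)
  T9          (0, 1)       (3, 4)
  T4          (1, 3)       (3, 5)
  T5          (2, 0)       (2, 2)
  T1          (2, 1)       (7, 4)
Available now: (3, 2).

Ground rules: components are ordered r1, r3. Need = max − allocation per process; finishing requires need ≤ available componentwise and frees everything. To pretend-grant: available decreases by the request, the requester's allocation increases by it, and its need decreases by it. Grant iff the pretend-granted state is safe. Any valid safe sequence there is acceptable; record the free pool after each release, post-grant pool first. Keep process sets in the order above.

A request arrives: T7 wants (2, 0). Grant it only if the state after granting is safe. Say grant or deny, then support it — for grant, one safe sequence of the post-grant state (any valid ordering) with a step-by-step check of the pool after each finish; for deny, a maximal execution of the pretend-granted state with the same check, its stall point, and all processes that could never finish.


DENY: after the grant no complete ordering would exist.
Key observation: the pool after T5, T4, T9 is (4, 6); every surviving request exceeds it in r1, so progress ends there.
On the post-grant state, T5, T4, T9 is a maximal run — nothing extends it. Check, step by step:
  pool = (1, 2)
  run T5 (needs (0, 2), free (1, 2)); after release of (2, 0) the pool is (3, 2)
  run T4 (needs (2, 2), free (3, 2)); after release of (1, 3) the pool is (4, 5)
  run T9 (needs (3, 3), free (4, 5)); after release of (0, 1) the pool is (4, 6)
  blocked: T7 wants (5, 1), pool (4, 6) — not enough r1
  blocked: T1 wants (5, 3), pool (4, 6) — not enough r1
Processes that could never finish after the grant: T7 and T1.


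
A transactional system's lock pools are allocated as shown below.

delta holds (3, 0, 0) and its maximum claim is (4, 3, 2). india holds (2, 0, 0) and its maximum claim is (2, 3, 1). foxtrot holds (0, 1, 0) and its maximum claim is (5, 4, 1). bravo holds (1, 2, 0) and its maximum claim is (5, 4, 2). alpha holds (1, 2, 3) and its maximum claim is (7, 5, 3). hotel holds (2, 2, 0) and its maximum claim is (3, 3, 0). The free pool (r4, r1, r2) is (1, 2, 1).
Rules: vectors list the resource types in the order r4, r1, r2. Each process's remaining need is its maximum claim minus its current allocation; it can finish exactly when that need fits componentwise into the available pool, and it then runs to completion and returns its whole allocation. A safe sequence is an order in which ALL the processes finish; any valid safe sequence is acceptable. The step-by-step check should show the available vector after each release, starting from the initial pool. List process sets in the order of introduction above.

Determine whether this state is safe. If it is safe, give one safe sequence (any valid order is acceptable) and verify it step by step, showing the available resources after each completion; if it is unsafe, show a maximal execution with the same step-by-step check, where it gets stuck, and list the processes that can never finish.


UNSAFE — no complete ordering exists.
Key observation: after hotel, india, foxtrot the pool peaks at (5, 5, 1), and each blocked process is short somewhere: delta on r2; bravo on r2; alpha on r4.
Going as far as possible: hotel, india, foxtrot; after that, nothing fits. Walking it through:
  pool = (1, 2, 1)
  hotel needs (1, 1, 0) <= (1, 2, 1) -> finishes; pool += (2, 2, 0) = (3, 4, 1)
  india needs (0, 3, 1) <= (3, 4, 1) -> finishes; pool += (2, 0, 0) = (5, 4, 1)
  foxtrot needs (5, 3, 1) <= (5, 4, 1) -> finishes; pool += (0, 1, 0) = (5, 5, 1)
  delta cannot run: need (1, 3, 2) vs free (5, 5, 1) (insufficient r2)
  bravo cannot run: need (4, 2, 2) vs free (5, 5, 1) (insufficient r2)
  alpha cannot run: need (6, 3, 0) vs free (5, 5, 1) (insufficient r4)
Processes that can never finish: delta, bravo and alpha.


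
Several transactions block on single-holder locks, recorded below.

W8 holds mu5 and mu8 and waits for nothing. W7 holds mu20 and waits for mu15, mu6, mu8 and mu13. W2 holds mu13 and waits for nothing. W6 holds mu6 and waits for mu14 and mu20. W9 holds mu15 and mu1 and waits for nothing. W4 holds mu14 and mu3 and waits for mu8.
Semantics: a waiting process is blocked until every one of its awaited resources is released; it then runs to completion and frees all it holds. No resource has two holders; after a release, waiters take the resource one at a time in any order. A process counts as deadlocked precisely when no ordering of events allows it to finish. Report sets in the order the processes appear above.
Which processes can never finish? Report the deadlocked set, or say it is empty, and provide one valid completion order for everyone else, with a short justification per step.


The deadlocked set is W7 and W6.
Key observation: the knot is the closed ring of waits W7 -> W6 -> W7; no other process is dragged down with it.
A valid finishing order for the others: W2, W8, W9, W4.
Check, step by step:
  W2: no waits; runs immediately, freeing mu13
  W8: no waits; runs immediately, freeing mu5 and mu8
  W9: no waits; runs immediately, freeing mu15 and mu1
  W4: everything it awaited (mu8) is free; runs, freeing mu14 and mu3


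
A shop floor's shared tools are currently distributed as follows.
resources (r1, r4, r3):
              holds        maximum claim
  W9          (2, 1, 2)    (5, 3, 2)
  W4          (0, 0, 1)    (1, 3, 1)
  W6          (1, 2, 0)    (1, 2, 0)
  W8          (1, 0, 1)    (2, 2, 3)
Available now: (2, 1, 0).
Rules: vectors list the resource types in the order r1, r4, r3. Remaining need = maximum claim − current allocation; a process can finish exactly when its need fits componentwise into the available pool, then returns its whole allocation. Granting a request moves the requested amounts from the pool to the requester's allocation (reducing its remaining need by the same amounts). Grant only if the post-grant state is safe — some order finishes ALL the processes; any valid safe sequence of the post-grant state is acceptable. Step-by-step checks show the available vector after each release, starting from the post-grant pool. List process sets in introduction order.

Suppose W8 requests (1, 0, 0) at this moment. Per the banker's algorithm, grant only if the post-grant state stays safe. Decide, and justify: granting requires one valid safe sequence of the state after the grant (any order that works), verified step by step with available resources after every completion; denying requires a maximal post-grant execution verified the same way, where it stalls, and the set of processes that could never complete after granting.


DENY — the pretend-granted state is unsafe.
Key observation: after W6, W4 the pool peaks at (2, 3, 1), and each blocked process is short somewhere: W9 on r1; W8 on r3.
Pretend the grant happened; the run W6, W4 goes as far as possible. Step-by-step check:
  pool = (1, 1, 0)
  W6: need (0, 0, 0) fits (1, 1, 0); releases (1, 2, 0), pool now (2, 3, 0)
  W4: need (1, 3, 0) fits (2, 3, 0); releases (0, 0, 1), pool now (2, 3, 1)
  W9 still needs (3, 2, 0) but only (2, 3, 1) is free — short on r1
  W8 still needs (0, 2, 2) but only (2, 3, 1) is free — short on r3
Had the request been granted, W9 and W8 could never finish.


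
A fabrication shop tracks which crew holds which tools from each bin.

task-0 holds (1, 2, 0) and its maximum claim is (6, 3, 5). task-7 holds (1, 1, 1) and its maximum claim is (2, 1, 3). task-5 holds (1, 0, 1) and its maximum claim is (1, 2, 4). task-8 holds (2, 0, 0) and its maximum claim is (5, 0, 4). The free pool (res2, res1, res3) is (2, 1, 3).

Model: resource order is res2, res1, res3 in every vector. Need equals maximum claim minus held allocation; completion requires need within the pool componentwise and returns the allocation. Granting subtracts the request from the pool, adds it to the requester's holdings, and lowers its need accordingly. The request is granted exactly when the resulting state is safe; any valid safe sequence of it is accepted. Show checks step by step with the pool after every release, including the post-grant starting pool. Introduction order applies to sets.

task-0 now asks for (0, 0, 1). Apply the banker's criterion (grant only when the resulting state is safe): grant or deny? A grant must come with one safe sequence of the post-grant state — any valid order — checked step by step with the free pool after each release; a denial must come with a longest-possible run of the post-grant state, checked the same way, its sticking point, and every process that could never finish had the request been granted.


GRANT: granting preserves safety; a valid post-grant sequence is task-7, task-5, task-8, task-0.
Key observation: granting shrinks the pool to (2, 1, 2), yet task-7 still fits and the chain goes through.
Check on the post-grant state, step by step:
  pool = (2, 1, 2)
  task-7 needs (1, 0, 2) <= (2, 1, 2) -> finishes; pool += (1, 1, 1) = (3, 2, 3)
  task-5 needs (0, 2, 3) <= (3, 2, 3) -> finishes; pool += (1, 0, 1) = (4, 2, 4)
  task-8 needs (3, 0, 4) <= (4, 2, 4) -> finishes; pool += (2, 0, 0) = (6, 2, 4)
  task-0 needs (5, 1, 4) <= (6, 2, 4) -> finishes; pool += (1, 2, 1) = (7, 4, 5)


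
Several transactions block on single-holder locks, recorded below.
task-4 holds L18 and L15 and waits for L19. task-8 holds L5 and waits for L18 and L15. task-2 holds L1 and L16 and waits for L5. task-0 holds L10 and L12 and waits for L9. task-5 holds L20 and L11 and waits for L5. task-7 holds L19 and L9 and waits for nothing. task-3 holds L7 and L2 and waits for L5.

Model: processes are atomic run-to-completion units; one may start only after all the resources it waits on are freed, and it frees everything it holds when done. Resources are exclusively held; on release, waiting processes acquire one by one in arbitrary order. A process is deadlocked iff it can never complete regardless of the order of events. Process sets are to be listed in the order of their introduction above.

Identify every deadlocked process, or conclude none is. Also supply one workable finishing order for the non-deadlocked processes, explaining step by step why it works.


Nothing here is deadlocked.
Key observation: the wait graph is acyclic; completion cascades from the unblocked processes through everyone else.
A valid finishing order for the others: task-7, task-4, task-8, task-3, task-2, task-5, task-0.
Walking it through:
  run task-7 (it waits on nothing); releases L19 and L9
  task-4: everything it awaited (L19) is free; runs, freeing L18 and L15
  task-8: everything it awaited (L18 and L15) is free; runs, freeing L5
  task-3: everything it awaited (L5) is free; runs, freeing L7 and L2
  task-2: everything it awaited (L5) is free; runs, freeing L1 and L16
  task-5: everything it awaited (L5) is free; runs, freeing L20 and L11
  task-0: everything it awaited (L9) is free; runs, freeing L10 and L12


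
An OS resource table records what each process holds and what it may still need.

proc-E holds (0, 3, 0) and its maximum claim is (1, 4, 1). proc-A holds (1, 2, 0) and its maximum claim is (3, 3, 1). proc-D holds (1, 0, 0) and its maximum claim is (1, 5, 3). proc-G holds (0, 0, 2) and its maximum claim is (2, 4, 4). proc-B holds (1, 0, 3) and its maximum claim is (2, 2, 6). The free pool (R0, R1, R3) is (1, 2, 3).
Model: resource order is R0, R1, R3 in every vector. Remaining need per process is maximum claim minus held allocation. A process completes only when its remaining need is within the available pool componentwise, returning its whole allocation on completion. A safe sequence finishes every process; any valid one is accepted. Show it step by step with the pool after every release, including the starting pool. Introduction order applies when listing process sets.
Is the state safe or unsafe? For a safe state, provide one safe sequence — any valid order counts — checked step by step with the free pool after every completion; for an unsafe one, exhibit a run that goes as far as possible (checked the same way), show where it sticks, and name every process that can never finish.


The state is SAFE; one workable sequence: proc-E, proc-B, proc-A, proc-G, proc-D.
Key observation: at proc-E the run first touches a limit — (1, 1, 1) against (1, 2, 3), exact on a resource it actually requests.
Step-by-step check:
  pool = (1, 2, 3)
  run proc-E (needs (1, 1, 1), free (1, 2, 3)); after release of (0, 3, 0) the pool is (1, 5, 3)
  run proc-B (needs (1, 2, 3), free (1, 5, 3)); after release of (1, 0, 3) the pool is (2, 5, 6)
  run proc-A (needs (2, 1, 1), free (2, 5, 6)); after release of (1, 2, 0) the pool is (3, 7, 6)
  run proc-G (needs (2, 4, 2), free (3, 7, 6)); after release of (0, 0, 2) the pool is (3, 7, 8)
  run proc-D (needs (0, 5, 3), free (3, 7, 8)); after release of (1, 0, 0) the pool is (4, 7, 8)


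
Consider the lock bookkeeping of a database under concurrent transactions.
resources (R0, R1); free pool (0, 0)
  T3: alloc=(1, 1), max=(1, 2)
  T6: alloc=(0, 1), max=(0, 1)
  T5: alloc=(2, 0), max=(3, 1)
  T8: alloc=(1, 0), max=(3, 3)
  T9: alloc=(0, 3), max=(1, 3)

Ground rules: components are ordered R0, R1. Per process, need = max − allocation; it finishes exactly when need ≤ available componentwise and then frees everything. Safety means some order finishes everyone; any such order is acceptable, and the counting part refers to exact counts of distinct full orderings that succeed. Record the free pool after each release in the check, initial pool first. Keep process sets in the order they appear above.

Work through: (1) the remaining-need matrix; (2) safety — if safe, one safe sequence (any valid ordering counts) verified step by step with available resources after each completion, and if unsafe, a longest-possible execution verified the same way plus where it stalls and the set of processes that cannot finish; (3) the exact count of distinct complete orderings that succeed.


(1) Need matrix, components ordered R0, R1:
  T3: (0, 1)
  T6: (0, 0)
  T5: (1, 1)
  T8: (2, 3)
  T9: (1, 0)
(2) The state is SAFE; one workable sequence: T6, T3, T9, T5, T8.
Key observation: T3 marks the first exact bind of the order: its need (0, 1) fits the free (0, 1) with zero slack on a requested resource.
Walking it through:
  pool = (0, 0)
  run T6 (needs (0, 0), free (0, 0)); after release of (0, 1) the pool is (0, 1)
  run T3 (needs (0, 1), free (0, 1)); after release of (1, 1) the pool is (1, 2)
  run T9 (needs (1, 0), free (1, 2)); after release of (0, 3) the pool is (1, 5)
  run T5 (needs (1, 1), free (1, 5)); after release of (2, 0) the pool is (3, 5)
  run T8 (needs (2, 3), free (3, 5)); after release of (1, 0) the pool is (4, 5)
(3) Exactly 2 of the possible complete orderings are safe sequences.


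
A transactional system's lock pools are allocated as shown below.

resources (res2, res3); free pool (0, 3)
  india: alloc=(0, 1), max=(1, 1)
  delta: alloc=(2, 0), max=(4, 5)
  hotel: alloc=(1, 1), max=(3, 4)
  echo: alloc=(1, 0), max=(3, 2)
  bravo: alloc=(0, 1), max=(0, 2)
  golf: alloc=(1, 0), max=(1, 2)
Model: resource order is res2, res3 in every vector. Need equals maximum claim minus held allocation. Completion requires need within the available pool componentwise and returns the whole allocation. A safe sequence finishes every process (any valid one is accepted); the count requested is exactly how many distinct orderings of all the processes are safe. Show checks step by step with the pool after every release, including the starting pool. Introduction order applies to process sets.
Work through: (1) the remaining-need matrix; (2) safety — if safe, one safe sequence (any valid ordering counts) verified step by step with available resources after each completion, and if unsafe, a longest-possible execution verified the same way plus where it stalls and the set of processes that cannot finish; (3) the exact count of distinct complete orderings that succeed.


(1) Outstanding need per process (order res2, res3):
  india: (1, 0)
  delta: (2, 5)
  hotel: (2, 3)
  echo: (2, 2)
  bravo: (0, 1)
  golf: (0, 2)
(2) The state is UNSAFE.
Key observation: no order helps: past bravo, golf, india, the free pool tops out at (1, 5), below what each blocked process needs in res2.
The run bravo, golf, india cannot be extended any further. Step-by-step check:
  pool = (0, 3)
  bravo: need (0, 1) fits (0, 3); releases (0, 1), pool now (0, 4)
  golf: need (0, 2) fits (0, 4); releases (1, 0), pool now (1, 4)
  india: need (1, 0) fits (1, 4); releases (0, 1), pool now (1, 5)
  delta still needs (2, 5) but only (1, 5) is free — short on res2
  hotel still needs (2, 3) but only (1, 5) is free — short on res2
  echo still needs (2, 2) but only (1, 5) is free — short on res2
Processes that can never finish: delta, hotel and echo.
(3) The exact count: 0 of the possible complete orderings are safe sequences.


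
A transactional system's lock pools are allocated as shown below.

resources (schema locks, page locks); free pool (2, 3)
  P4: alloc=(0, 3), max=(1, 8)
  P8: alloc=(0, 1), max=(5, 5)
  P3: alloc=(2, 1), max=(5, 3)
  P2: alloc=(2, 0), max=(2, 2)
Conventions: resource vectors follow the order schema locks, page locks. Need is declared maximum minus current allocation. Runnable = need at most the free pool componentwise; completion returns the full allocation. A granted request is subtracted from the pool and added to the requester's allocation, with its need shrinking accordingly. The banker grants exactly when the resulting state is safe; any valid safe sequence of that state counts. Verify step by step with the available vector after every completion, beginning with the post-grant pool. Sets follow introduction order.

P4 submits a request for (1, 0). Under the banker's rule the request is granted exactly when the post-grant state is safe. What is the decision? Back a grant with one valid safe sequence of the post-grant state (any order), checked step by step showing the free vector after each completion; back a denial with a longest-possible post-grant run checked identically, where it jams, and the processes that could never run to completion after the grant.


GRANT. The post-grant state is safe; one safe sequence: P2, P3, P8, P4.
Key observation: the transfer keeps a workable pool ((1, 3)); P2 starts the safe sequence.
Step-by-step check of the post-grant state:
  pool = (1, 3)
  P2 needs (0, 2) <= (1, 3) -> finishes; pool += (2, 0) = (3, 3)
  P3 needs (3, 2) <= (3, 3) -> finishes; pool += (2, 1) = (5, 4)
  P8 needs (5, 4) <= (5, 4) -> finishes; pool += (0, 1) = (5, 5)
  P4 needs (0, 5) <= (5, 5) -> finishes; pool += (1, 3) = (6, 8)


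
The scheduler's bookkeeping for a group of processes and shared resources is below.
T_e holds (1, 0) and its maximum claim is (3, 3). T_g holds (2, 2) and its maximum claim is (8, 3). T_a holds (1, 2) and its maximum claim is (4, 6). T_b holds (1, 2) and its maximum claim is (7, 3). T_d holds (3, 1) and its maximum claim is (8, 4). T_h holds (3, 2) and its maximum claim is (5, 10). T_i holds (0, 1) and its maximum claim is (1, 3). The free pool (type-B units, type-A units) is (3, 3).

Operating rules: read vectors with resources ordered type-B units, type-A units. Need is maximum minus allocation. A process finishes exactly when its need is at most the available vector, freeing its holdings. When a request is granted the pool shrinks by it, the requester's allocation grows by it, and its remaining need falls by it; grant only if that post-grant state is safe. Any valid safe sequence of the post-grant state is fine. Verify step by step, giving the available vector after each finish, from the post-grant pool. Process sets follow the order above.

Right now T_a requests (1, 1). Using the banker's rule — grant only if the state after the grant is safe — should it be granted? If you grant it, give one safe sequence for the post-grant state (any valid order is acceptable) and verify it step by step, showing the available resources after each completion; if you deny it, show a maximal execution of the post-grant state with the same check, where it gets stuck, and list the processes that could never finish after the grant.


GRANT: granting preserves safety; a valid post-grant sequence is T_i, T_a, T_e, T_d, T_b, T_h, T_g.
Key observation: post-grant, (2, 2) remains, and an order beginning with T_i completes everyone.
Check on the post-grant state, step by step:
  pool = (2, 2)
  T_i needs (1, 2) <= (2, 2) -> finishes; pool += (0, 1) = (2, 3)
  T_a needs (2, 3) <= (2, 3) -> finishes; pool += (2, 3) = (4, 6)
  T_e needs (2, 3) <= (4, 6) -> finishes; pool += (1, 0) = (5, 6)
  T_d needs (5, 3) <= (5, 6) -> finishes; pool += (3, 1) = (8, 7)
  T_b needs (6, 1) <= (8, 7) -> finishes; pool += (1, 2) = (9, 9)
  T_h needs (2, 8) <= (9, 9) -> finishes; pool += (3, 2) = (12, 11)
  T_g needs (6, 1) <= (12, 11) -> finishes; pool += (2, 2) = (14, 13)


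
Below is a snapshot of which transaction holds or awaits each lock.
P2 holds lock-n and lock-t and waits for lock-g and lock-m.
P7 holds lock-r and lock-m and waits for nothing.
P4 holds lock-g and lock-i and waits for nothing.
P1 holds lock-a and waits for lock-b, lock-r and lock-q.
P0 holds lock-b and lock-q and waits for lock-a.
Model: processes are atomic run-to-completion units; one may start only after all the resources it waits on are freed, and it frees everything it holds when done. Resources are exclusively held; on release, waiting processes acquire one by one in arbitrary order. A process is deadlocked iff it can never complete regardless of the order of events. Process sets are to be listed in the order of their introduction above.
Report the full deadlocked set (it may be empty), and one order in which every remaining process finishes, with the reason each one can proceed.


The deadlocked set is P1 and P0.
Key observation: P1 -> P0 -> P1 is a circular wait — nothing in it can go first; no other process is dragged down with it.
A valid finishing order for the others: P7, P4, P2.
Verifying each step:
  run P7 (it waits on nothing); releases lock-r and lock-m
  run P4 (it waits on nothing); releases lock-g and lock-i
  P2: everything it awaited (lock-g and lock-m) is free; runs, freeing lock-n and lock-t


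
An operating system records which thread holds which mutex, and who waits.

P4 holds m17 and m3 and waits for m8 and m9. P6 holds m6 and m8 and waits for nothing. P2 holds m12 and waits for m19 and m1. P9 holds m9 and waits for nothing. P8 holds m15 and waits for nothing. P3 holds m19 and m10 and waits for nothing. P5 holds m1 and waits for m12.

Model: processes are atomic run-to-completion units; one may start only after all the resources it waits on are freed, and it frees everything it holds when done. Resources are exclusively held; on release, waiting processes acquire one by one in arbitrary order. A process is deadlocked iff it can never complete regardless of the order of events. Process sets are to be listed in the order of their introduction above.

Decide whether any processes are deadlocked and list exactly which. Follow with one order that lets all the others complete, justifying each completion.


The deadlocked set is P2 and P5.
Key observation: the knot is the closed ring of waits P2 -> P5 -> P2; no other process is dragged down with it.
One completion order for the rest: P9, P8, P6, P4, P3.
Walking it through:
  run P9 (it waits on nothing); releases m9
  run P8 (it waits on nothing); releases m15
  run P6 (it waits on nothing); releases m6 and m8
  P4: everything it awaited (m8 and m9) is free; runs, freeing m17 and m3
  run P3 (it waits on nothing); releases m19 and m10


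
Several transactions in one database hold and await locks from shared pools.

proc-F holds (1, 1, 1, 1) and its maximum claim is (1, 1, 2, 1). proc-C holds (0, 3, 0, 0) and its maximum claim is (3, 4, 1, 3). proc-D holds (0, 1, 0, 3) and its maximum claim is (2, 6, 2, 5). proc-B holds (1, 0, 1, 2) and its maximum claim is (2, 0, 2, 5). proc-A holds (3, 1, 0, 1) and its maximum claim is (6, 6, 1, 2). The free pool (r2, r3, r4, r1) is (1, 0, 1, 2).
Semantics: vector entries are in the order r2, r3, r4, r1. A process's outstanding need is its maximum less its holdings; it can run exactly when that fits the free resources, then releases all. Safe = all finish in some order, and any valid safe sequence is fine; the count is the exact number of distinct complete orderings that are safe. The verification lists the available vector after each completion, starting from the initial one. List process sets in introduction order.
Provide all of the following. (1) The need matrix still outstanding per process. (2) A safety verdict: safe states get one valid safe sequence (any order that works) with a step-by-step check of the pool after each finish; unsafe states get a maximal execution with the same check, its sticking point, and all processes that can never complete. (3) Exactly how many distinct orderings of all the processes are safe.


(1) Need matrix, components ordered r2, r3, r4, r1:
  proc-F: (0, 0, 1, 0)
  proc-C: (3, 1, 1, 3)
  proc-D: (2, 5, 2, 2)
  proc-B: (1, 0, 1, 3)
  proc-A: (3, 5, 1, 1)
(2) UNSAFE.
Key observation: proc-F, proc-B, proc-C can finish, but then (3, 4, 3, 5) is all there is, and the blocked group's r3 demands exceed it.
A maximal execution: proc-F, proc-B, proc-C — then nothing else fits. Verifying each step:
  pool = (1, 0, 1, 2)
  proc-F needs (0, 0, 1, 0) <= (1, 0, 1, 2) -> finishes; pool += (1, 1, 1, 1) = (2, 1, 2, 3)
  proc-B needs (1, 0, 1, 3) <= (2, 1, 2, 3) -> finishes; pool += (1, 0, 1, 2) = (3, 1, 3, 5)
  proc-C needs (3, 1, 1, 3) <= (3, 1, 3, 5) -> finishes; pool += (0, 3, 0, 0) = (3, 4, 3, 5)
  proc-D still needs (2, 5, 2, 2) but only (3, 4, 3, 5) is free — short on r3
  proc-A still needs (3, 5, 1, 1) but only (3, 4, 3, 5) is free — short on r3
Never able to finish: proc-D and proc-A.
(3) Exactly 0 of the possible complete orderings are safe sequences.


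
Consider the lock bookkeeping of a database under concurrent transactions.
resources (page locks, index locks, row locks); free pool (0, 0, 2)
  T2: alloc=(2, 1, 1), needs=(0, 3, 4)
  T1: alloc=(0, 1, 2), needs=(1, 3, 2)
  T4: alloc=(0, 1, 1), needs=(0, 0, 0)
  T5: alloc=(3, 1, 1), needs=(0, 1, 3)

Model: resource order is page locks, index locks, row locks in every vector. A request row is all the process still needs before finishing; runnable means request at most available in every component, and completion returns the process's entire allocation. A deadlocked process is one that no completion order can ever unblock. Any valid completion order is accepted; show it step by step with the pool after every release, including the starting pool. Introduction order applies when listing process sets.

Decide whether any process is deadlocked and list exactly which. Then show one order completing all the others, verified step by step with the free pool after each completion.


Deadlocked set: T2 and T1.
Key observation: the wall is index locks: completing T4, T5 brings the pool only to (3, 2, 4), and all the rest need more.
A valid finishing order for the others: T4, T5. Step-by-step check:
  pool = (0, 0, 2)
  run T4 (needs (0, 0, 0), free (0, 0, 2)); after release of (0, 1, 1) the pool is (0, 1, 3)
  run T5 (needs (0, 1, 3), free (0, 1, 3)); after release of (3, 1, 1) the pool is (3, 2, 4)
None of the blocked processes ever fits:
  blocked: T2 wants (0, 3, 4), pool (3, 2, 4) — not enough index locks
  blocked: T1 wants (1, 3, 2), pool (3, 2, 4) — not enough index locks


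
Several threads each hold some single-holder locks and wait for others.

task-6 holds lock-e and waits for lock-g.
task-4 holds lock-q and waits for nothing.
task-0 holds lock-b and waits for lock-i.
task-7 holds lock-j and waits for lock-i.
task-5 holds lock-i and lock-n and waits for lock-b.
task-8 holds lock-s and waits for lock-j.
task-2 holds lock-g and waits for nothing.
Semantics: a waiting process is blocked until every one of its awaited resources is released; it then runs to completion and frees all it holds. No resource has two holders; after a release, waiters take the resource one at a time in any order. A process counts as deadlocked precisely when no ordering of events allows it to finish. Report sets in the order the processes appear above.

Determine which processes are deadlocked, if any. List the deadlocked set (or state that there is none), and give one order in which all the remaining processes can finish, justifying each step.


Deadlocked: task-0, task-7, task-5 and task-8.
Key observation: the waits loop around task-0 -> task-5 -> task-0 with no way out; task-7 and task-8 wait into the deadlock from upstream.
A valid finishing order for the others: task-2, task-4, task-6.
Walking it through:
  run task-2 (it waits on nothing); releases lock-g
  run task-4 (it waits on nothing); releases lock-q
  task-6 waits on lock-g — all released -> runs and releases lock-e


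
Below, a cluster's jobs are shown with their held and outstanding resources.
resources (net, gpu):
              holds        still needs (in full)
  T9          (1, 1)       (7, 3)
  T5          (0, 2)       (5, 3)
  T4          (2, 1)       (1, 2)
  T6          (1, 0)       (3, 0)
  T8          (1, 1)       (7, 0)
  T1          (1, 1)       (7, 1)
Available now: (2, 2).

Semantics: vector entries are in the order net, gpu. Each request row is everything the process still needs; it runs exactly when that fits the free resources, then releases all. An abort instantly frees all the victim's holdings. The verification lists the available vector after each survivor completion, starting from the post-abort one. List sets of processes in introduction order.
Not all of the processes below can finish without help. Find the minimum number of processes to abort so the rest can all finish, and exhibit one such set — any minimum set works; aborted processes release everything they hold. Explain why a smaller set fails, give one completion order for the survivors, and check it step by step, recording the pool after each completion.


The answer: abort T9 and T8.
Key observation: aborting T9 and T8 returns (2, 2), and T1 — hopeless before — runs at step 4 with the returned capacity in the pool.
Why nothing smaller works — every single abort fails: T9 alone leaves T8 blocked (short on net); T5 alone leaves T9 blocked (short on net); T4 alone leaves T9 blocked (short on net); T6 alone leaves T9 blocked (short on net); T8 alone leaves T9 blocked (short on net); T1 alone leaves T9 blocked (short on net).
One survivor order: T4, T5, T6, T1. Check, step by step (post-abort pool first):
  pool = (4, 4)
  T4 needs (1, 2) <= (4, 4) -> finishes; pool += (2, 1) = (6, 5)
  T5 needs (5, 3) <= (6, 5) -> finishes; pool += (0, 2) = (6, 7)
  T6 needs (3, 0) <= (6, 7) -> finishes; pool += (1, 0) = (7, 7)
  T1 needs (7, 1) <= (7, 7) -> finishes; pool += (1, 1) = (8, 8)


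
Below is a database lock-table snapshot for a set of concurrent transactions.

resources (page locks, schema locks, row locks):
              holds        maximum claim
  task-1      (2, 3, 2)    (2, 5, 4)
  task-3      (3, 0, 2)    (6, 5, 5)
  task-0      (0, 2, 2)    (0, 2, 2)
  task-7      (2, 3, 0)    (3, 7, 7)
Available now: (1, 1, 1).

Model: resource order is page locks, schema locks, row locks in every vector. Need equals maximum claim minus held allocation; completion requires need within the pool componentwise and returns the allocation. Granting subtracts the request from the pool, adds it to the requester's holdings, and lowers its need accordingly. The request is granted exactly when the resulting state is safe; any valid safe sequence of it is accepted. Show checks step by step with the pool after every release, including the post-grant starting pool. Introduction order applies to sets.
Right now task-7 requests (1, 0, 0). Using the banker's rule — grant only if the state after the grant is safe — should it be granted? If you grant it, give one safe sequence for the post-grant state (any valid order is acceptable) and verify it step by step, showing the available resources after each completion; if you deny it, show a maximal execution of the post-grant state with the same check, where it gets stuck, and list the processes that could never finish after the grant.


DENY — the pretend-granted state is unsafe.
Key observation: after task-0, task-1 the pool peaks at (2, 6, 5), and each blocked process is short somewhere: task-3 on page locks; task-7 on row locks.
Pretend the grant happened; the run task-0, task-1 goes as far as possible. Step-by-step check:
  pool = (0, 1, 1)
  run task-0 (needs (0, 0, 0), free (0, 1, 1)); after release of (0, 2, 2) the pool is (0, 3, 3)
  run task-1 (needs (0, 2, 2), free (0, 3, 3)); after release of (2, 3, 2) the pool is (2, 6, 5)
  task-3 still needs (3, 5, 3) but only (2, 6, 5) is free — short on page locks
  task-7 still needs (0, 4, 7) but only (2, 6, 5) is free — short on row locks
Post-grant, the permanently blocked set is task-3 and task-7.


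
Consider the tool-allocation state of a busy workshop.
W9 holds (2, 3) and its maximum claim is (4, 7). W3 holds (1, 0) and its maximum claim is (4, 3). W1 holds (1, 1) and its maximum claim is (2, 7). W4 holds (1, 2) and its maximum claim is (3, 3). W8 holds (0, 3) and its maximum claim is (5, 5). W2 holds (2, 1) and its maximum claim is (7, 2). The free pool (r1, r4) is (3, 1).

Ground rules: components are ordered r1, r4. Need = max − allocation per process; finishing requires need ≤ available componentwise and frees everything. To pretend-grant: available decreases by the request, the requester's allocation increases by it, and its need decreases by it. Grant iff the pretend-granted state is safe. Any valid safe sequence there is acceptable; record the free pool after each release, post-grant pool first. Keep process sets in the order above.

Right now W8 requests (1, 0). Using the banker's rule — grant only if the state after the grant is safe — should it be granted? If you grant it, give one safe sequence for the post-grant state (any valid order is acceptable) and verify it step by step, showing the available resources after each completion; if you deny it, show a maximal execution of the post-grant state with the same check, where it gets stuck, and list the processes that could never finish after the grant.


GRANT. The post-grant state is safe; one safe sequence: W4, W3, W8, W1, W2, W9.
Key observation: after the grant the pool drops to (2, 1), which still lets W4 finish first and unwind the rest.
Check on the post-grant state, step by step:
  pool = (2, 1)
  W4: need (2, 1) fits (2, 1); releases (1, 2), pool now (3, 3)
  W3: need (3, 3) fits (3, 3); releases (1, 0), pool now (4, 3)
  W8: need (4, 2) fits (4, 3); releases (1, 3), pool now (5, 6)
  W1: need (1, 6) fits (5, 6); releases (1, 1), pool now (6, 7)
  W2: need (5, 1) fits (6, 7); releases (2, 1), pool now (8, 8)
  W9: need (2, 4) fits (8, 8); releases (2, 3), pool now (10, 11)


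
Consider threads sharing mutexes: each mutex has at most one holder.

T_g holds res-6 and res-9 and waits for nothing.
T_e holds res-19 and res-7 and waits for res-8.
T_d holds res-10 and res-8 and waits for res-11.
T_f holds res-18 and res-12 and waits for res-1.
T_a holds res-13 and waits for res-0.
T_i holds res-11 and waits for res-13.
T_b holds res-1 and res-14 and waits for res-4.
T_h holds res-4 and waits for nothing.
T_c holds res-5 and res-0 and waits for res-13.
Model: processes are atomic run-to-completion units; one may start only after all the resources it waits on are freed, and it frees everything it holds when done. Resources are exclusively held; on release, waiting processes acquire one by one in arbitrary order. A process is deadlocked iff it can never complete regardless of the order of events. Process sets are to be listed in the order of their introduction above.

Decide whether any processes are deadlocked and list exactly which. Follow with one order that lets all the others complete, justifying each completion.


Deadlocked: T_e, T_d, T_a, T_i and T_c.
Key observation: the waits loop around T_a -> T_c -> T_a with no way out; T_e, T_d and T_i wait into the deadlock from upstream.
The rest can finish in the order T_h, T_b, T_g, T_f.
Check, step by step:
  T_h waits on nothing -> runs at once and releases res-4
  run T_b (all its waits — res-4 — are resolved); releases res-1 and res-14
  T_g waits on nothing -> runs at once and releases res-6 and res-9
  run T_f (all its waits — res-1 — are resolved); releases res-18 and res-12
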